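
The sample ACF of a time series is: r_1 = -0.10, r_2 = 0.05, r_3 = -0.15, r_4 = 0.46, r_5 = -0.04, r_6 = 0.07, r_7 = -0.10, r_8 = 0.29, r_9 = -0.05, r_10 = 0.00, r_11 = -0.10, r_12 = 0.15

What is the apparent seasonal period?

The largest autocorrelation is r_4 = 0.46, with weaker echoes at lags 8 (0.29) and 12 (0.15); the remaining lags stay at or below 0.07.
The dominant spike at lag 4 indicates a seasonal period of 4.

4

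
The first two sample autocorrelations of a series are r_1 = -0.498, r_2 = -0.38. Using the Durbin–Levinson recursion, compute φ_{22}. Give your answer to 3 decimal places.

-0.835

φ_{22} = (r_2 − r_1²) / (1 − r_1²)
r_1² = (-0.498)² = 0.248004
Numerator = -0.38 − 0.2480 = -0.6280; denominator = 1 − 0.2480 = 0.7520
φ_{22} = -0.6280 / 0.7520 = -0.835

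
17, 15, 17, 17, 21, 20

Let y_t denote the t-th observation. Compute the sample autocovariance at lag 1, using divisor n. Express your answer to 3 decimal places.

1.606

Mean ȳ = (17 + 15 + 17 + 17 + 21 + 20)/6 = 17.8333
Σ_{t=1}^{5}(y_t−ȳ)(y_{t+1}−ȳ) = 9.6389
γ_1 = 9.6389 / 6 = 1.606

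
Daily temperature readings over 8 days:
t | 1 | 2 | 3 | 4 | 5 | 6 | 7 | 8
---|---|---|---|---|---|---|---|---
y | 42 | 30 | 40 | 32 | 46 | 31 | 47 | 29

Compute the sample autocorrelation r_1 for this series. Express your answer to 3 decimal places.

Mean ȳ = (42 + 30 + 40 + 32 + 46 + 31 + 47 + 29)/8 = 37.1250
Σ(y_t−ȳ)(y_{t+1}−ȳ) = (-34.7344) + (-20.4844) + (-14.7344) + (-45.4844) + (-54.3594) + (-60.4844) + (-80.2344) = -310.5156
Denominator Σ(y_t−ȳ)² = 388.8750
r_1 = -310.5156 / 388.8750 = -0.798

-0.798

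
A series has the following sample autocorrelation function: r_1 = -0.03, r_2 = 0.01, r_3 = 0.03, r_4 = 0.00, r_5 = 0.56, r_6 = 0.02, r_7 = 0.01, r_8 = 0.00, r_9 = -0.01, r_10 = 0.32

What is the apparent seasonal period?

5

The largest autocorrelation is r_5 = 0.56, with a weaker echo at lag 10 (0.32); the remaining lags stay at or below 0.03.
The dominant spike at lag 5 indicates a seasonal period of 5.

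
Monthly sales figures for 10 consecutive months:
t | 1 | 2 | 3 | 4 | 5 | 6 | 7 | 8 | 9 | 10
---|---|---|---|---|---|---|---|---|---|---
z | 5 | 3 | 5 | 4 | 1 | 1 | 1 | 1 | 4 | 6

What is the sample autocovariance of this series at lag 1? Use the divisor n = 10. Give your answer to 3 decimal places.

1.339

Mean z̄ = (5 + 3 + 5 + 4 + 1 + 1 + 1 + 1 + 4 + 6)/10 = 3.1000
Σ_{t=1}^{9}(z_t−z̄)(z_{t+1}−z̄) = 13.3900
γ_1 = 13.3900 / 10 = 1.339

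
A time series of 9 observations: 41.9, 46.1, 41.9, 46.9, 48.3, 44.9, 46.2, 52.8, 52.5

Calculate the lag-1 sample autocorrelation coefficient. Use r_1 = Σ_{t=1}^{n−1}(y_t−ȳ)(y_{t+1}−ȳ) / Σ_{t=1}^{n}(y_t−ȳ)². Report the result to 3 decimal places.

Mean ȳ = (41.9 + 46.1 + 41.9 + 46.9 + 48.3 + 44.9 + 46.2 + 52.8 + 52.5)/9 = 46.8333
Numerator Σ_{t=1}^{8}(y_t−ȳ)(y_{t+1}−ȳ) = 35.4256
Denominator Σ(y_t−ȳ)² = 123.2200
r_1 = 35.4256 / 123.2200 = 0.287

0.287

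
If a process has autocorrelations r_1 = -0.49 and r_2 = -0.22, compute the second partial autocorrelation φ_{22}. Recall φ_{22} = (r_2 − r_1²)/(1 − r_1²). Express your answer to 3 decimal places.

-0.605

φ_{22} = (r_2 − r_1²) / (1 − r_1²)
r_1² = (-0.49)² = 0.2401
Numerator = -0.22 − 0.2401 = -0.4601; denominator = 1 − 0.2401 = 0.7599
φ_{22} = -0.4601 / 0.7599 = -0.605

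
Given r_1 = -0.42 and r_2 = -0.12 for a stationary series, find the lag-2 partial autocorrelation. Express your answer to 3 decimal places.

-0.360

φ_{22} = (r_2 − r_1²) / (1 − r_1²)
r_1² = (-0.42)² = 0.1764
Numerator = -0.12 − 0.1764 = -0.2964; denominator = 1 − 0.1764 = 0.8236
φ_{22} = -0.2964 / 0.8236 = -0.360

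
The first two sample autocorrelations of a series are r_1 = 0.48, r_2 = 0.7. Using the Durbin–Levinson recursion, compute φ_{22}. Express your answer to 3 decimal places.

φ_{22} = (r_2 − r_1²) / (1 − r_1²)
r_1² = (0.48)² = 0.2304
Numerator = 0.7 − 0.2304 = 0.4696; denominator = 1 − 0.2304 = 0.7696
φ_{22} = 0.4696 / 0.7696 = 0.610

0.610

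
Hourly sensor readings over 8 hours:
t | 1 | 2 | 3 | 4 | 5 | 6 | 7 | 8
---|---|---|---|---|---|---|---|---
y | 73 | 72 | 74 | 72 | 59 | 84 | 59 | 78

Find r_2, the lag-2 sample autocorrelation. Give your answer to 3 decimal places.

Mean ȳ = (73 + 72 + 74 + 72 + 59 + 84 + 59 + 78)/8 = 71.3750
Deviations from mean: 1.6250, 0.6250, 2.6250, 0.6250, -12.3750, 12.6250, -12.3750, 6.6250
Numerator Σ_{t=1}^{6}(y_t−ȳ)(y_{t+2}−ȳ) = 216.8438
Denominator Σ(y_t−ȳ)² = 519.8750
r_2 = 216.8438 / 519.8750 = 0.417

0.417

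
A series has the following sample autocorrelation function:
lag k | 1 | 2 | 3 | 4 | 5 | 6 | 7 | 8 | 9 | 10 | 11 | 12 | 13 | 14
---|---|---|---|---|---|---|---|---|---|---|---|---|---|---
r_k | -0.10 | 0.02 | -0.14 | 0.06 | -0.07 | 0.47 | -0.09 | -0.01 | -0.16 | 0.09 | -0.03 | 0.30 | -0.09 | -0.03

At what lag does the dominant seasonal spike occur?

The largest autocorrelation is r_6 = 0.47, with a weaker echo at lag 12 (0.30); the remaining lags stay at or below 0.09.
The dominant spike at lag 6 indicates a seasonal period of 6.

6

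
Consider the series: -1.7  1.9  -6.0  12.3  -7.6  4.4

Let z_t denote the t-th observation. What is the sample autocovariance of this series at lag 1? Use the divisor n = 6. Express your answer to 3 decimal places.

-35.997

Mean z̄ = (-1.7 + 1.9 − 6.0 + 12.3 − 7.6 + 4.4)/6 = 0.5500
Deviations: -2.2500, 1.3500, -6.5500, 11.7500, -8.1500, 3.8500
Σ_{t=1}^{5}(z_t−z̄)(z_{t+1}−z̄) = -215.9825
γ_1 = -215.9825 / 6 = -35.997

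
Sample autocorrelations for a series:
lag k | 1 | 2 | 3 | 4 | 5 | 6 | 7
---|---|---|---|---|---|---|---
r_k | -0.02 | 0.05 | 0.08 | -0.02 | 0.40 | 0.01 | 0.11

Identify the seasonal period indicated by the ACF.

5

The largest autocorrelation is r_5 = 0.40; the remaining lags stay at or below 0.11.
The dominant spike at lag 5 indicates a seasonal period of 5.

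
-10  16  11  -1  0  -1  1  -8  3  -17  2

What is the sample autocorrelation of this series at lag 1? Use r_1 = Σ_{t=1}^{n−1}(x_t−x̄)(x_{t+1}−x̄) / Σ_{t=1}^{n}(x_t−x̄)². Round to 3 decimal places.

Mean x̄ = (-10 + 16 + 11 − 1 + 0 − 1 + 1 − 8 + 3 − 17 + 2)/11 = -0.3636
Numerator Σ_{t=1}^{10}(x_t−x̄)(x_{t+1}−x̄) = -111.6777
Denominator Σ(x_t−x̄)² = 844.5455
r_1 = -111.6777 / 844.5455 = -0.132

-0.132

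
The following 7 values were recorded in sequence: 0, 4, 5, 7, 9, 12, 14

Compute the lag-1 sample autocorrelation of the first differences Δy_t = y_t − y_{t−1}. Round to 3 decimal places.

-0.396

First differences Δy: 4, 1, 2, 2, 3, 2
Mean of differences = 2.3333
Numerator Σ(Δy_t−Δȳ)(Δy_{t+1}−Δȳ) = -2.1111
Denominator Σ(Δy_t−Δȳ)² = 5.3333
r_1(Δy) = -2.1111 / 5.3333 = -0.396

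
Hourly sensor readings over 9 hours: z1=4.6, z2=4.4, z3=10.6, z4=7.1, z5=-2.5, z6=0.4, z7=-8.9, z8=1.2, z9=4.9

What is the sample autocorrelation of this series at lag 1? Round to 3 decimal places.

Mean z̄ = (4.6 + 4.4 + 10.6 + 7.1 − 2.5 + 0.4 − 8.9 + 1.2 + 4.9)/9 = 2.4222
Numerator Σ_{t=1}^{8}(z_t−z̄)(z_{t+1}−z̄) = 79.3695
Denominator Σ(z_t−z̄)² = 261.5556
r_1 = 79.3695 / 261.5556 = 0.303

0.303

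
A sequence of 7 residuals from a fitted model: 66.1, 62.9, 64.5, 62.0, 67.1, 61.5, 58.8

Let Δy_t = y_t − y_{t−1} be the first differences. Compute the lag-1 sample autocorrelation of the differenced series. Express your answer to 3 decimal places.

-0.514

First differences Δy: -3.2, 1.6, -2.5, 5.1, -5.6, -2.7
Mean of differences = -1.2167
Numerator Σ(Δy_t−Δȳ)(Δy_{t+1}−Δȳ) = -38.4936
Denominator Σ(Δy_t−Δȳ)² = 74.8283
r_1(Δy) = -38.4936 / 74.8283 = -0.514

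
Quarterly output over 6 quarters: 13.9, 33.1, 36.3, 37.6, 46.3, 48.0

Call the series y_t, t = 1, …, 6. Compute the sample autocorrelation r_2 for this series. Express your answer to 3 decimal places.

Mean ȳ = (13.9 + 33.1 + 36.3 + 37.6 + 46.3 + 48.0)/6 = 35.8667
Σ(y_t−ȳ)(y_{t+2}−ȳ) = (-9.5189) + (-4.7956) + (4.5211) + (21.0311) = 11.2378
Denominator Σ(y_t−ȳ)² = 749.4533
r_2 = 11.2378 / 749.4533 = 0.015

0.015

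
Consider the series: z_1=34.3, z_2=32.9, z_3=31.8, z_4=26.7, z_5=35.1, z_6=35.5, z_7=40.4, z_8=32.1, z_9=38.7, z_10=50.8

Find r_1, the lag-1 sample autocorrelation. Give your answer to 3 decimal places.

0.195

Mean z̄ = (34.3 + 32.9 + 31.8 + 26.7 + 35.1 + 35.5 + 40.4 + 32.1 + 38.7 + 50.8)/10 = 35.8300
Numerator Σ_{t=1}^{9}(z_t−z̄)(z_{t+1}−z̄) = 73.6951
Denominator Σ(z_t−z̄)² = 378.3010
r_1 = 73.6951 / 378.3010 = 0.195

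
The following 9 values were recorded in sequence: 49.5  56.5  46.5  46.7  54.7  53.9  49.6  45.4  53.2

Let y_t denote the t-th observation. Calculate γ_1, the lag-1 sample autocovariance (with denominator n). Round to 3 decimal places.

-3.190

Mean ȳ = (49.5 + 56.5 + 46.5 + 46.7 + 54.7 + 53.9 + 49.6 + 45.4 + 53.2)/9 = 50.6667
Σ_{t=1}^{8}(y_t−ȳ)(y_{t+1}−ȳ) = -28.7144
γ_1 = -28.7144 / 9 = -3.190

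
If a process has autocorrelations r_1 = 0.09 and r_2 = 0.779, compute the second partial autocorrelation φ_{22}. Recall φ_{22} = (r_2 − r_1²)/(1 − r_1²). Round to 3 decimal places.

0.777

φ_{22} = (r_2 − r_1²) / (1 − r_1²)
r_1² = (0.09)² = 0.0081
Numerator = 0.779 − 0.0081 = 0.7709; denominator = 1 − 0.0081 = 0.9919
φ_{22} = 0.7709 / 0.9919 = 0.777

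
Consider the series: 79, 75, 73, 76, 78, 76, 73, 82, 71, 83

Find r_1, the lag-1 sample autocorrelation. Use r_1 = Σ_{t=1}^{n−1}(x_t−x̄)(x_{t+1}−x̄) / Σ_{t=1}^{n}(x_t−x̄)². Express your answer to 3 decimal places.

Mean x̄ = (79 + 75 + 73 + 76 + 78 + 76 + 73 + 82 + 71 + 83)/10 = 76.6000
Numerator Σ_{t=1}^{9}(x_t−x̄)(x_{t+1}−x̄) = -80.9600
Denominator Σ(x_t−x̄)² = 138.4000
r_1 = -80.9600 / 138.4000 = -0.585

-0.585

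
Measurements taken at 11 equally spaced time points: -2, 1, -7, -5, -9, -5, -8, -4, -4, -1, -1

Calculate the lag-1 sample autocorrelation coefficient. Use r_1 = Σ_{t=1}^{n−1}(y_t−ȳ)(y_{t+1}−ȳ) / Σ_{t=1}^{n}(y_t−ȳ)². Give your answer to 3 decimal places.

0.207

Mean ȳ = (-2 + 1 − 7 − 5 − 9 − 5 − 8 − 4 − 4 − 1 − 1)/11 = -4.0909
Numerator Σ_{t=1}^{10}(y_t−ȳ)(y_{t+1}−ȳ) = 20.4463
Denominator Σ(y_t−ȳ)² = 98.9091
r_1 = 20.4463 / 98.9091 = 0.207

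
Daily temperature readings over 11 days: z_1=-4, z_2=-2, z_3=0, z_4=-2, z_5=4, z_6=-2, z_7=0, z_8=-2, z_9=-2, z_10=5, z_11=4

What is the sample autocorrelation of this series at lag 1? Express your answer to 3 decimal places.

0.064

Mean z̄ = (-4 − 2 + 0 − 2 + 4 − 2 + 0 − 2 − 2 + 5 + 4)/11 = -0.0909
Numerator Σ_{t=1}^{10}(z_t−z̄)(z_{t+1}−z̄) = 5.9008
Denominator Σ(z_t−z̄)² = 92.9091
r_1 = 5.9008 / 92.9091 = 0.064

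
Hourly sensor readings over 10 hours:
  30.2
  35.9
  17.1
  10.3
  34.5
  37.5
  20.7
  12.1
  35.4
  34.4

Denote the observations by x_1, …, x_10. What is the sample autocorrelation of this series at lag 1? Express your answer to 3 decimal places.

0.021

Mean x̄ = (30.2 + 35.9 + 17.1 + 10.3 + 34.5 + 37.5 + 20.7 + 12.1 + 35.4 + 34.4)/10 = 26.8100
Numerator Σ_{t=1}^{9}(x_t−x̄)(x_{t+1}−x̄) = 21.5089
Denominator Σ(x_t−x̄)² = 1019.5090
r_1 = 21.5089 / 1019.5090 = 0.021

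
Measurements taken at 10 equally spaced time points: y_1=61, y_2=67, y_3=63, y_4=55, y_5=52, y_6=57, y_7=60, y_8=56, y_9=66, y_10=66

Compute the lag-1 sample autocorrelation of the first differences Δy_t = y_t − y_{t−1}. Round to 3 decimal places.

-0.073

First differences Δy: 6, -4, -8, -3, 5, 3, -4, 10, 0
Mean of differences = 0.5556
Numerator Σ(Δy_t−Δȳ)(Δy_{t+1}−Δȳ) = -19.7531
Denominator Σ(Δy_t−Δȳ)² = 272.2222
r_1(Δy) = -19.7531 / 272.2222 = -0.073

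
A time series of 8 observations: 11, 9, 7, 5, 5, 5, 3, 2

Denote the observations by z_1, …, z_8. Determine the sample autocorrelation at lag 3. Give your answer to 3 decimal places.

Mean z̄ = (11 + 9 + 7 + 5 + 5 + 5 + 3 + 2)/8 = 5.8750
Deviations from mean: 5.1250, 3.1250, 1.1250, -0.8750, -0.8750, -0.8750, -2.8750, -3.8750
Numerator Σ_{t=1}^{5}(z_t−z̄)(z_{t+3}−z̄) = -2.2969
Denominator Σ(z_t−z̄)² = 62.8750
r_3 = -2.2969 / 62.8750 = -0.037

-0.037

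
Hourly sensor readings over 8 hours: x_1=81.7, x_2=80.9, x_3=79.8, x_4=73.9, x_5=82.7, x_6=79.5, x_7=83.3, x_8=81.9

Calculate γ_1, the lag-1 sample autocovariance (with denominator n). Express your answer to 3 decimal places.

Mean x̄ = (81.7 + 80.9 + 79.8 + 73.9 + 82.7 + 79.5 + 83.3 + 81.9)/8 = 80.4625
Deviations: 1.2375, 0.4375, -0.6625, -6.5625, 2.2375, -0.9625, 2.8375, 1.4375
Σ_{t=1}^{7}(x_t−x̄)(x_{t+1}−x̄) = -10.8902
γ_1 = -10.8902 / 8 = -1.361

-1.361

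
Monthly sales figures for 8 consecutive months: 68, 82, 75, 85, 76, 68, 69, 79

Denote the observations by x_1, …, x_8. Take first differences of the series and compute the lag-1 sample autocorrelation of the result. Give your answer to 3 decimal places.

-0.289

First differences Δx: 14, -7, 10, -9, -8, 1, 10
Mean of differences = 1.5714
Numerator Σ(Δx_t−Δx̄)(Δx_{t+1}−Δx̄) = -166.0408
Denominator Σ(Δx_t−Δx̄)² = 573.7143
r_1(Δx) = -166.0408 / 573.7143 = -0.289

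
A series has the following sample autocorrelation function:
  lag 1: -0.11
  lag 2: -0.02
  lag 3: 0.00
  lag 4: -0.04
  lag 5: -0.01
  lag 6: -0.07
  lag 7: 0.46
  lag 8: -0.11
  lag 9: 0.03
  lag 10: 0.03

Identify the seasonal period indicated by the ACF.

The largest autocorrelation is r_7 = 0.46; the remaining lags stay at or below 0.03.
The dominant spike at lag 7 indicates a seasonal period of 7.

7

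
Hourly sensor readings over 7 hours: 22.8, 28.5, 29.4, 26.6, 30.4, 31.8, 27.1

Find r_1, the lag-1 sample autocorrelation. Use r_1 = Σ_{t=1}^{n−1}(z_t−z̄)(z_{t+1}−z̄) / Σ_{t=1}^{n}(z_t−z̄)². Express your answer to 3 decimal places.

Mean z̄ = (22.8 + 28.5 + 29.4 + 26.6 + 30.4 + 31.8 + 27.1)/7 = 28.0857
Deviations from mean: -5.2857, 0.4143, 1.3143, -1.4857, 2.3143, 3.7143, -0.9857
Numerator Σ_{t=1}^{6}(z_t−z̄)(z_{t+1}−z̄) = -2.1016
Denominator Σ(z_t−z̄)² = 52.1686
r_1 = -2.1016 / 52.1686 = -0.040

-0.040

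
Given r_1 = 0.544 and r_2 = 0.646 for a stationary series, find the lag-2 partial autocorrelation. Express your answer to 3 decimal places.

φ_{22} = (r_2 − r_1²) / (1 − r_1²)
r_1² = (0.544)² = 0.295936
Numerator = 0.646 − 0.2959 = 0.3501; denominator = 1 − 0.2959 = 0.7041
φ_{22} = 0.3501 / 0.7041 = 0.497

0.497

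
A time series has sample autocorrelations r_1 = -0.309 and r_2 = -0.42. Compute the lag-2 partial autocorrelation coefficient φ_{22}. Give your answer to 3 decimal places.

φ_{22} = (r_2 − r_1²) / (1 − r_1²)
r_1² = (-0.309)² = 0.095481
Numerator = -0.42 − 0.0955 = -0.5155; denominator = 1 − 0.0955 = 0.9045
φ_{22} = -0.5155 / 0.9045 = -0.570

-0.570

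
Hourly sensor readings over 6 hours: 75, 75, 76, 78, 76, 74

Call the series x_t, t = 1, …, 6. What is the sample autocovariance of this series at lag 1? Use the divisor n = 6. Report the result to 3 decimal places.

0.204

Mean x̄ = (75 + 75 + 76 + 78 + 76 + 74)/6 = 75.6667
Deviations: -0.6667, -0.6667, 0.3333, 2.3333, 0.3333, -1.6667
Σ_{t=1}^{5}(x_t−x̄)(x_{t+1}−x̄) = 1.2222
γ_1 = 1.2222 / 6 = 0.204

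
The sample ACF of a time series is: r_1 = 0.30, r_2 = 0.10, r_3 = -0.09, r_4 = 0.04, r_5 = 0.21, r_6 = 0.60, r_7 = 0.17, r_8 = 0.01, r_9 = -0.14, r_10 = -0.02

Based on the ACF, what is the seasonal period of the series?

The largest autocorrelation is r_6 = 0.60; the remaining lags stay at or below 0.30. The elevated value at lag 1 (0.30), dropping to 0.10 at lag 2, reflects decaying short-term dependence rather than seasonality.
The dominant spike at lag 6 indicates a seasonal period of 6.

6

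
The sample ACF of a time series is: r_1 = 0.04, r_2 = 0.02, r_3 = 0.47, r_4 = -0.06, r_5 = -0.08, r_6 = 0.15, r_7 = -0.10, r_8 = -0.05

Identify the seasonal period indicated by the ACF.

The largest autocorrelation is r_3 = 0.47, with a weaker echo at lag 6 (0.15); the remaining lags stay at or below 0.04.
The dominant spike at lag 3 indicates a seasonal period of 3.

3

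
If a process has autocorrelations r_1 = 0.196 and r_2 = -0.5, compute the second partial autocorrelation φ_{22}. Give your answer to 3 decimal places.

-0.560

φ_{22} = (r_2 − r_1²) / (1 − r_1²)
r_1² = (0.196)² = 0.038416
Numerator = -0.5 − 0.0384 = -0.5384; denominator = 1 − 0.0384 = 0.9616
φ_{22} = -0.5384 / 0.9616 = -0.560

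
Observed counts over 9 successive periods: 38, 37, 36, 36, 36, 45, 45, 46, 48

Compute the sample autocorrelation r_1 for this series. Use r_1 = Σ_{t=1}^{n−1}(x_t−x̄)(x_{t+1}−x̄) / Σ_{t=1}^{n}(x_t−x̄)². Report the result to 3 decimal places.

Mean x̄ = (38 + 37 + 36 + 36 + 36 + 45 + 45 + 46 + 48)/9 = 40.7778
Numerator Σ_{t=1}^{8}(x_t−x̄)(x_{t+1}−x̄) = 131.6173
Denominator Σ(x_t−x̄)² = 205.5556
r_1 = 131.6173 / 205.5556 = 0.640

0.640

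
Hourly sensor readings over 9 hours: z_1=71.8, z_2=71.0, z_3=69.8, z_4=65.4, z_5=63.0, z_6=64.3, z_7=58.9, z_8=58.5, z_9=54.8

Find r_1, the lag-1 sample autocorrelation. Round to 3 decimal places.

0.621

Mean z̄ = (71.8 + 71.0 + 69.8 + 65.4 + 63.0 + 64.3 + 58.9 + 58.5 + 54.8)/9 = 64.1667
Numerator Σ_{t=1}^{8}(z_t−z̄)(z_{t+1}−z̄) = 178.2289
Denominator Σ(z_t−z̄)² = 287.1800
r_1 = 178.2289 / 287.1800 = 0.621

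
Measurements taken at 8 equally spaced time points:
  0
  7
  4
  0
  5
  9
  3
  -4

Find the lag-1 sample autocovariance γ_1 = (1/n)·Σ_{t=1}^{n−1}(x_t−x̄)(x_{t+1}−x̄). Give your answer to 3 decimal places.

-0.625

Mean x̄ = (0 + 7 + 4 + 0 + 5 + 9 + 3 − 4)/8 = 3.0000
Σ_{t=1}^{7}(x_t−x̄)(x_{t+1}−x̄) = -5.0000
γ_1 = -5.0000 / 8 = -0.625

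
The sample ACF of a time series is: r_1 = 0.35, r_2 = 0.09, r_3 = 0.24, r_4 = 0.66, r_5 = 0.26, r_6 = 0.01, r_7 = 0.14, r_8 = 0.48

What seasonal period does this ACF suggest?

The largest autocorrelation is r_4 = 0.66, with a weaker echo at lag 8 (0.48); the remaining lags stay at or below 0.35. The elevated value at lag 1 (0.35), dropping to 0.09 at lag 2, reflects decaying short-term dependence rather than seasonality.
The dominant spike at lag 4 indicates a seasonal period of 4.

4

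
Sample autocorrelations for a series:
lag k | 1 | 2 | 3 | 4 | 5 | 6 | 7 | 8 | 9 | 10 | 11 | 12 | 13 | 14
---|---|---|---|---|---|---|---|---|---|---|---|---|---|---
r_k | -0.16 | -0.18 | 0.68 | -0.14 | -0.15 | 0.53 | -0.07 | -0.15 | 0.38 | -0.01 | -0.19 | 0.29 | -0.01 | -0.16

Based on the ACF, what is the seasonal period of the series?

3

The largest autocorrelation is r_3 = 0.68, with weaker echoes at lags 6 (0.53), 9 (0.38) and 12 (0.29); the remaining lags stay at or below -0.01.
The dominant spike at lag 3 indicates a seasonal period of 3.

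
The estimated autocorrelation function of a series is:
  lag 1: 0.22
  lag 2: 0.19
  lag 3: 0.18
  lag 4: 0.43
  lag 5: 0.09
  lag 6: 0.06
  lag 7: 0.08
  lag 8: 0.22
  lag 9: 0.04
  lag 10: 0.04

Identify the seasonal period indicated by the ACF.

4

The largest autocorrelation is r_4 = 0.43; the remaining lags stay at or below 0.22. The elevated value at lag 1 (0.22), dropping to 0.19 at lag 2, reflects decaying short-term dependence rather than seasonality.
The dominant spike at lag 4 indicates a seasonal period of 4.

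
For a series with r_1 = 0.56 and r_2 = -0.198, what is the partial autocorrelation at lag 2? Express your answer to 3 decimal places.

φ_{22} = (r_2 − r_1²) / (1 − r_1²)
r_1² = (0.56)² = 0.3136
Numerator = -0.198 − 0.3136 = -0.5116; denominator = 1 − 0.3136 = 0.6864
φ_{22} = -0.5116 / 0.6864 = -0.745

-0.745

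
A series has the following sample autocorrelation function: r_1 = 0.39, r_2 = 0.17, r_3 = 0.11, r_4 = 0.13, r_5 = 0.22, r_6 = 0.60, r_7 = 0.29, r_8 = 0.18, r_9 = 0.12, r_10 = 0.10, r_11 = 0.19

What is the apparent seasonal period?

The largest autocorrelation is r_6 = 0.60; the remaining lags stay at or below 0.39. The elevated value at lag 1 (0.39), dropping to 0.17 at lag 2, reflects decaying short-term dependence rather than seasonality.
The dominant spike at lag 6 indicates a seasonal period of 6.

6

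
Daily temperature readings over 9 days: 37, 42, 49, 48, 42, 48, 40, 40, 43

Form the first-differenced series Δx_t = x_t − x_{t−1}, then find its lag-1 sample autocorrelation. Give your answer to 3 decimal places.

-0.228

First differences Δx: 5, 7, -1, -6, 6, -8, 0, 3
Mean of differences = 0.7500
Numerator Σ(Δx_t−Δx̄)(Δx_{t+1}−Δx̄) = -49.0625
Denominator Σ(Δx_t−Δx̄)² = 215.5000
r_1(Δx) = -49.0625 / 215.5000 = -0.228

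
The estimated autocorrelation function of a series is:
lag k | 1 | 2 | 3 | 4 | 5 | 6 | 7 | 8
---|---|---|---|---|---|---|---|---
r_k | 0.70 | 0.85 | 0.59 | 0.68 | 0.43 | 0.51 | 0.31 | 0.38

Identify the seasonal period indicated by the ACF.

2

The largest autocorrelation is r_2 = 0.85; the remaining lags stay at or below 0.70.
The dominant spike at lag 2 indicates a seasonal period of 2.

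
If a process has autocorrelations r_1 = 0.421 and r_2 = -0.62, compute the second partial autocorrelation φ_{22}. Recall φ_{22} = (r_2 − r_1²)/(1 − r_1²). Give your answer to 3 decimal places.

-0.969

φ_{22} = (r_2 − r_1²) / (1 − r_1²)
r_1² = (0.421)² = 0.177241
Numerator = -0.62 − 0.1772 = -0.7972; denominator = 1 − 0.1772 = 0.8228
φ_{22} = -0.7972 / 0.8228 = -0.969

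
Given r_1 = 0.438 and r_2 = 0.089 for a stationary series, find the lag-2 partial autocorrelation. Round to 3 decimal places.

-0.127

φ_{22} = (r_2 − r_1²) / (1 − r_1²)
r_1² = (0.438)² = 0.191844
Numerator = 0.089 − 0.1918 = -0.1028; denominator = 1 − 0.1918 = 0.8082
φ_{22} = -0.1028 / 0.8082 = -0.127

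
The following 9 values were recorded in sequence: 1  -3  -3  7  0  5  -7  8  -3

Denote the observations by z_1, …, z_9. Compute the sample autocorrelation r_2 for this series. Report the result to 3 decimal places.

0.331

Mean z̄ = (1 − 3 − 3 + 7 + 0 + 5 − 7 + 8 − 3)/9 = 0.5556
Σ(z_t−z̄)(z_{t+2}−z̄) = (-1.5802) + (-22.9136) + (1.9753) + (28.6420) + (4.1975) + (33.0864) + (26.8642) = 70.2716
Denominator Σ(z_t−z̄)² = 212.2222
r_2 = 70.2716 / 212.2222 = 0.331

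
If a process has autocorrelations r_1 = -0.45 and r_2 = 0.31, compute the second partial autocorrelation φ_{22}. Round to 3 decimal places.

0.135

φ_{22} = (r_2 − r_1²) / (1 − r_1²)
r_1² = (-0.45)² = 0.2025
Numerator = 0.31 − 0.2025 = 0.1075; denominator = 1 − 0.2025 = 0.7975
φ_{22} = 0.1075 / 0.7975 = 0.135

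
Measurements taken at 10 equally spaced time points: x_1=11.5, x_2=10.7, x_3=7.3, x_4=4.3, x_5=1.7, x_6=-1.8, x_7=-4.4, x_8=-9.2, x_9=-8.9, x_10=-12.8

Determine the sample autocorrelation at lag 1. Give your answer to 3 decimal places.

Mean x̄ = (11.5 + 10.7 + 7.3 + 4.3 + 1.7 − 1.8 − 4.4 − 9.2 − 8.9 − 12.8)/10 = -0.1600
Numerator Σ_{t=1}^{9}(x_t−x̄)(x_{t+1}−x̄) = 480.9264
Denominator Σ(x_t−x̄)² = 671.4440
r_1 = 480.9264 / 671.4440 = 0.716

0.716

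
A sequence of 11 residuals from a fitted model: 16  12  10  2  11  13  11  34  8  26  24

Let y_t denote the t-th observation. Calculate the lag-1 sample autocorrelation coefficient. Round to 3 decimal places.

Mean ȳ = (16 + 12 + 10 + 2 + 11 + 13 + 11 + 34 + 8 + 26 + 24)/11 = 15.1818
Numerator Σ_{t=1}^{10}(y_t−ȳ)(y_{t+1}−ȳ) = -40.5785
Denominator Σ(y_t−ȳ)² = 851.6364
r_1 = -40.5785 / 851.6364 = -0.048

-0.048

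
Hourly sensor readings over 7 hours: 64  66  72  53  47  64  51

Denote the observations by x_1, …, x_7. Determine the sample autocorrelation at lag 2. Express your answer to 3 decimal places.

Mean x̄ = (64 + 66 + 72 + 53 + 47 + 64 + 51)/7 = 59.5714
Deviations from mean: 4.4286, 6.4286, 12.4286, -6.5714, -12.5714, 4.4286, -8.5714
Numerator Σ_{t=1}^{5}(x_t−x̄)(x_{t+2}−x̄) = -64.7959
Denominator Σ(x_t−x̄)² = 509.7143
r_2 = -64.7959 / 509.7143 = -0.127

-0.127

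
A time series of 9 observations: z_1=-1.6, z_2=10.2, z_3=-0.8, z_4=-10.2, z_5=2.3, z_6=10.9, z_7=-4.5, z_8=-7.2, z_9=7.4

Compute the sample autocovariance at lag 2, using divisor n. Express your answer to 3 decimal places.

-37.477

Mean z̄ = (-1.6 + 10.2 − 0.8 − 10.2 + 2.3 + 10.9 − 4.5 − 7.2 + 7.4)/9 = 0.7222
Σ_{t=1}^{7}(z_t−z̄)(z_{t+2}−z̄) = -337.2921
γ_2 = -337.2921 / 9 = -37.477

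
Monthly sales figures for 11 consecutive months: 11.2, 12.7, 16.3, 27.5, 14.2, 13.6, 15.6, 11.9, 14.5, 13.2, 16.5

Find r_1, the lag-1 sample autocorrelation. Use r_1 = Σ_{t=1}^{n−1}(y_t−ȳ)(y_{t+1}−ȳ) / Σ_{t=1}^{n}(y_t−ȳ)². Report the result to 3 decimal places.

Mean ȳ = (11.2 + 12.7 + 16.3 + 27.5 + 14.2 + 13.6 + 15.6 + 11.9 + 14.5 + 13.2 + 16.5)/11 = 15.2000
Numerator Σ_{t=1}^{10}(y_t−ȳ)(y_{t+1}−ȳ) = 9.2300
Denominator Σ(y_t−ȳ)² = 195.5400
r_1 = 9.2300 / 195.5400 = 0.047

0.047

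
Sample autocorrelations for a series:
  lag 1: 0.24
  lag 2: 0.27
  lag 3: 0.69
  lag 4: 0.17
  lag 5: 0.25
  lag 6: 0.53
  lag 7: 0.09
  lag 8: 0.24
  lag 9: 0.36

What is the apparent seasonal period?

The largest autocorrelation is r_3 = 0.69, with weaker echoes at lags 6 (0.53) and 9 (0.36); the remaining lags stay at or below 0.27.
The dominant spike at lag 3 indicates a seasonal period of 3.

3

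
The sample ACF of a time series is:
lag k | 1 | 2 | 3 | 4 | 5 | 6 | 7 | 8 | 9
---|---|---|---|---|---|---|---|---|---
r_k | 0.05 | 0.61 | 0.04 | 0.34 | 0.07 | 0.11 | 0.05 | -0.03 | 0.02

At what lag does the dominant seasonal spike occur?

2

The largest autocorrelation is r_2 = 0.61, with a weaker echo at lag 4 (0.34); the remaining lags stay at or below 0.11.
The dominant spike at lag 2 indicates a seasonal period of 2.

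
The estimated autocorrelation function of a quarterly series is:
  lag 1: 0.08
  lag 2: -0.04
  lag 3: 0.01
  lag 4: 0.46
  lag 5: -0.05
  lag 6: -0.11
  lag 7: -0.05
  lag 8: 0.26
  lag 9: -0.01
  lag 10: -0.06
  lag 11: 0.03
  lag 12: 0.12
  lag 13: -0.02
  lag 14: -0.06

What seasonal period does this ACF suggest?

The largest autocorrelation is r_4 = 0.46, with a weaker echo at lag 8 (0.26); the remaining lags stay at or below 0.12.
The dominant spike at lag 4 indicates a seasonal period of 4.

4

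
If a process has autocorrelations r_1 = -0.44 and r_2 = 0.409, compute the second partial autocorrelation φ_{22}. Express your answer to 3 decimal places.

φ_{22} = (r_2 − r_1²) / (1 − r_1²)
r_1² = (-0.44)² = 0.1936
Numerator = 0.409 − 0.1936 = 0.2154; denominator = 1 − 0.1936 = 0.8064
φ_{22} = 0.2154 / 0.8064 = 0.267

0.267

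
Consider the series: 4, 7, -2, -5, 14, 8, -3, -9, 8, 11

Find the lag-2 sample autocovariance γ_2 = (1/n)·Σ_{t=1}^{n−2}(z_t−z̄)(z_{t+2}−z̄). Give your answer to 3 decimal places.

Mean z̄ = (4 + 7 − 2 − 5 + 14 + 8 − 3 − 9 + 8 + 11)/10 = 3.3000
Σ_{t=1}^{8}(z_t−z̄)(z_{t+2}−z̄) = -379.6800
γ_2 = -379.6800 / 10 = -37.968

-37.968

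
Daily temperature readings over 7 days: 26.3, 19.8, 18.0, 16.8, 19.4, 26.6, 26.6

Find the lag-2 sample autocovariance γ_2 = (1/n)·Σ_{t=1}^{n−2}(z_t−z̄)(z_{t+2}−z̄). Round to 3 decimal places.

Mean z̄ = (26.3 + 19.8 + 18.0 + 16.8 + 19.4 + 26.6 + 26.6)/7 = 21.9286
Σ_{t=1}^{5}(z_t−z̄)(z_{t+2}−z̄) = -32.0931
γ_2 = -32.0931 / 7 = -4.585

-4.585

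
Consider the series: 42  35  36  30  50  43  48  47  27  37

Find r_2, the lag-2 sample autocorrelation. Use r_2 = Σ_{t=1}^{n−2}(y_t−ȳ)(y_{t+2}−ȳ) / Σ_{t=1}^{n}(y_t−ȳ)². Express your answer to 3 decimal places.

Mean ȳ = (42 + 35 + 36 + 30 + 50 + 43 + 48 + 47 + 27 + 37)/10 = 39.5000
Numerator Σ_{t=1}^{8}(y_t−ȳ)(y_{t+2}−ȳ) = -45.5000
Denominator Σ(y_t−ȳ)² = 542.5000
r_2 = -45.5000 / 542.5000 = -0.084

-0.084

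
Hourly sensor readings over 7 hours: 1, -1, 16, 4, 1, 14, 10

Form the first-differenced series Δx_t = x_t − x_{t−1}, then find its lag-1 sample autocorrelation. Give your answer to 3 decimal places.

First differences Δx: -2, 17, -12, -3, 13, -4
Mean of differences = 1.5000
Numerator Σ(Δx_t−Δx̄)(Δx_{t+1}−Δx̄) = -317.7500
Denominator Σ(Δx_t−Δx̄)² = 617.5000
r_1(Δx) = -317.7500 / 617.5000 = -0.515

-0.515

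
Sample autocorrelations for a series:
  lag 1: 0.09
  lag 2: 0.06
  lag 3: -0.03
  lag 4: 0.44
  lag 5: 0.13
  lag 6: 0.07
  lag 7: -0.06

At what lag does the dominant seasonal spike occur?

The largest autocorrelation is r_4 = 0.44; the remaining lags stay at or below 0.13.
The dominant spike at lag 4 indicates a seasonal period of 4.

4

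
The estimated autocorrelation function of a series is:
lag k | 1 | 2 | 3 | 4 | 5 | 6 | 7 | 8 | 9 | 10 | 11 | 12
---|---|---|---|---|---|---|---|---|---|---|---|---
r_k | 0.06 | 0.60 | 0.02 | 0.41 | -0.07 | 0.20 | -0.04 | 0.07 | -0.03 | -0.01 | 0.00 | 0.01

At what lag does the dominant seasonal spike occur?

The largest autocorrelation is r_2 = 0.60, with weaker echoes at lags 4 (0.41) and 6 (0.20); the remaining lags stay at or below 0.07.
The dominant spike at lag 2 indicates a seasonal period of 2.

2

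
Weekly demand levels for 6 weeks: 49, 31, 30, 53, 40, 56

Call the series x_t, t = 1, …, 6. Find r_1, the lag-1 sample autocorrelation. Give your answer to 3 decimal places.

Mean x̄ = (49 + 31 + 30 + 53 + 40 + 56)/6 = 43.1667
Deviations from mean: 5.8333, -12.1667, -13.1667, 9.8333, -3.1667, 12.8333
Σ(x_t−x̄)(x_{t+1}−x̄) = (-70.9722) + (160.1944) + (-129.4722) + (-31.1389) + (-40.6389) = -112.0278
Denominator Σ(x_t−x̄)² = 626.8333
r_1 = -112.0278 / 626.8333 = -0.179

-0.179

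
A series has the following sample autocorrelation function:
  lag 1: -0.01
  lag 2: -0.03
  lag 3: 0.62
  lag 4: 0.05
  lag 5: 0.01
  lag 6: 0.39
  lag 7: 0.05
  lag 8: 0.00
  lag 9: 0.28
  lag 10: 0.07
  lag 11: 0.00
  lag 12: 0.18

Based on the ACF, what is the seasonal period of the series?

The largest autocorrelation is r_3 = 0.62, with weaker echoes at lags 6 (0.39), 9 (0.28) and 12 (0.18); the remaining lags stay at or below 0.07.
The dominant spike at lag 3 indicates a seasonal period of 3.

3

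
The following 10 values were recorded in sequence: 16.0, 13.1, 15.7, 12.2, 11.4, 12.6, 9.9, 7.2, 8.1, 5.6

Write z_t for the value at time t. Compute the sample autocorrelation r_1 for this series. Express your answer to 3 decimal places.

0.514

Mean z̄ = (16.0 + 13.1 + 15.7 + 12.2 + 11.4 + 12.6 + 9.9 + 7.2 + 8.1 + 5.6)/10 = 11.1800
Numerator Σ_{t=1}^{9}(z_t−z̄)(z_{t+1}−z̄) = 55.8016
Denominator Σ(z_t−z̄)² = 108.5560
r_1 = 55.8016 / 108.5560 = 0.514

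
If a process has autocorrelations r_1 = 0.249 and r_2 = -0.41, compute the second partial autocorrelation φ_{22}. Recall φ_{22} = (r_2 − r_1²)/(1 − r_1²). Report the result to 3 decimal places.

-0.503

φ_{22} = (r_2 − r_1²) / (1 − r_1²)
r_1² = (0.249)² = 0.062001
Numerator = -0.41 − 0.0620 = -0.4720; denominator = 1 − 0.0620 = 0.9380
φ_{22} = -0.4720 / 0.9380 = -0.503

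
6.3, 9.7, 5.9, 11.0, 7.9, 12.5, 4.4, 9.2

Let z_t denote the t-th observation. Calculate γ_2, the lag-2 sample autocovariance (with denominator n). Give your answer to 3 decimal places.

Mean z̄ = (6.3 + 9.7 + 5.9 + 11.0 + 7.9 + 12.5 + 4.4 + 9.2)/8 = 8.3625
Deviations: -2.0625, 1.3375, -2.4625, 2.6375, -0.4625, 4.1375, -3.9625, 0.8375
Σ_{t=1}^{6}(z_t−z̄)(z_{t+2}−z̄) = 25.9559
γ_2 = 25.9559 / 8 = 3.244

3.244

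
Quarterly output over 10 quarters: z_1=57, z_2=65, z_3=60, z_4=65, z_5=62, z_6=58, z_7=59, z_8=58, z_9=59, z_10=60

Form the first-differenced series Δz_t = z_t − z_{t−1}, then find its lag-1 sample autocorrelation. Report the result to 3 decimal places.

First differences Δz: 8, -5, 5, -3, -4, 1, -1, 1, 1
Mean of differences = 0.3333
Numerator Σ(Δz_t−Δz̄)(Δz_{t+1}−Δz̄) = -71.1111
Denominator Σ(Δz_t−Δz̄)² = 142.0000
r_1(Δz) = -71.1111 / 142.0000 = -0.501

-0.501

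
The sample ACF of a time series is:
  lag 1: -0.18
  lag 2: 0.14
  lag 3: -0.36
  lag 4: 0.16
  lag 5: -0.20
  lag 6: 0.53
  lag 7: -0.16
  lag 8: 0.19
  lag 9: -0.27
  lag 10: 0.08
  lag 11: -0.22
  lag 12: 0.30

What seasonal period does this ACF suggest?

6

The largest autocorrelation is r_6 = 0.53, with a weaker echo at lag 12 (0.30); the remaining lags stay at or below 0.19.
The dominant spike at lag 6 indicates a seasonal period of 6.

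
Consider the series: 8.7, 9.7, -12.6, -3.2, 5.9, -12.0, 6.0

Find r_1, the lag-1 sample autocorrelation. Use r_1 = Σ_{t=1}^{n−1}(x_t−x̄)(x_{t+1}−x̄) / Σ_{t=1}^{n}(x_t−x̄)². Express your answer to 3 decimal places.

-0.280

Mean x̄ = (8.7 + 9.7 − 12.6 − 3.2 + 5.9 − 12.0 + 6.0)/7 = 0.3571
Deviations from mean: 8.3429, 9.3429, -12.9571, -3.5571, 5.5429, -12.3571, 5.6429
Σ(x_t−x̄)(x_{t+1}−x̄) = (77.9461) + (-121.0567) + (46.0904) + (-19.7167) + (-68.4939) + (-69.7296) = -154.9604
Denominator Σ(x_t−x̄)² = 552.6971
r_1 = -154.9604 / 552.6971 = -0.280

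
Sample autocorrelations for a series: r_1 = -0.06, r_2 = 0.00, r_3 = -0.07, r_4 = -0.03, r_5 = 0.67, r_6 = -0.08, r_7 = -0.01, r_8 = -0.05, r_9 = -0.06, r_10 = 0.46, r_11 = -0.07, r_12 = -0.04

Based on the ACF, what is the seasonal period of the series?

5

The largest autocorrelation is r_5 = 0.67, with a weaker echo at lag 10 (0.46); the remaining lags stay at or below 0.00.
The dominant spike at lag 5 indicates a seasonal period of 5.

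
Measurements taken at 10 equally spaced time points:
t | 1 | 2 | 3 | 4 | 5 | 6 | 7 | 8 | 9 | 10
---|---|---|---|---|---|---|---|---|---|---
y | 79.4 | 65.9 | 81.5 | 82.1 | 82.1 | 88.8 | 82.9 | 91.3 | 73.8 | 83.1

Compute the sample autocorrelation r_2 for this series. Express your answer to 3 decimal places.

0.174

Mean ȳ = (79.4 + 65.9 + 81.5 + 82.1 + 82.1 + 88.8 + 82.9 + 91.3 + 73.8 + 83.1)/10 = 81.0900
Numerator Σ_{t=1}^{8}(y_t−ȳ)(y_{t+2}−ȳ) = 80.0408
Denominator Σ(y_t−ȳ)² = 459.9490
r_2 = 80.0408 / 459.9490 = 0.174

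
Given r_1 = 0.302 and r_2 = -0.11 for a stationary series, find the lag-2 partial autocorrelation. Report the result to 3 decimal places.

-0.221

φ_{22} = (r_2 − r_1²) / (1 − r_1²)
r_1² = (0.302)² = 0.091204
Numerator = -0.11 − 0.0912 = -0.2012; denominator = 1 − 0.0912 = 0.9088
φ_{22} = -0.2012 / 0.9088 = -0.221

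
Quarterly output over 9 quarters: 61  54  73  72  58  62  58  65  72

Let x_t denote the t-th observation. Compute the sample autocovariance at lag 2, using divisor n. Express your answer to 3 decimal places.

-21.188

Mean x̄ = (61 + 54 + 73 + 72 + 58 + 62 + 58 + 65 + 72)/9 = 63.8889
Σ_{t=1}^{7}(x_t−x̄)(x_{t+2}−x̄) = -190.6914
γ_2 = -190.6914 / 9 = -21.188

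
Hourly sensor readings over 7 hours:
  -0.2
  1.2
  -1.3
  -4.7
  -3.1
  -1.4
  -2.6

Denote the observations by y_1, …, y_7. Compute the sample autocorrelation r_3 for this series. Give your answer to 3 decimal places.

-0.257

Mean ȳ = (-0.2 + 1.2 − 1.3 − 4.7 − 3.1 − 1.4 − 2.6)/7 = -1.7286
Σ(y_t−ȳ)(y_{t+3}−ȳ) = (-4.5420) + (-4.0163) + (0.1408) + (2.5894) = -5.8282
Denominator Σ(y_t−ȳ)² = 22.6743
r_3 = -5.8282 / 22.6743 = -0.257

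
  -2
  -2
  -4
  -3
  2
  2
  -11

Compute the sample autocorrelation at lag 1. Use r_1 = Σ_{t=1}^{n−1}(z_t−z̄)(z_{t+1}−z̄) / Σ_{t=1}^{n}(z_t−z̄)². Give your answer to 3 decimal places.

Mean z̄ = (-2 − 2 − 4 − 3 + 2 + 2 − 11)/7 = -2.5714
Deviations from mean: 0.5714, 0.5714, -1.4286, -0.4286, 4.5714, 4.5714, -8.4286
Σ(z_t−z̄)(z_{t+1}−z̄) = (0.3265) + (-0.8163) + (0.6122) + (-1.9592) + (20.8980) + (-38.5306) = -19.4694
Denominator Σ(z_t−z̄)² = 115.7143
r_1 = -19.4694 / 115.7143 = -0.168

-0.168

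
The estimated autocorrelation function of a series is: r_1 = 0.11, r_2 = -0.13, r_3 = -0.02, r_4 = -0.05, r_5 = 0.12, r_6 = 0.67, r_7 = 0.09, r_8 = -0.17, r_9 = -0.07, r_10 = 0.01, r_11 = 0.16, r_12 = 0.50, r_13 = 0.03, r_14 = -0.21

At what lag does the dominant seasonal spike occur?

The largest autocorrelation is r_6 = 0.67, with a weaker echo at lag 12 (0.50); the remaining lags stay at or below 0.16.
The dominant spike at lag 6 indicates a seasonal period of 6.

6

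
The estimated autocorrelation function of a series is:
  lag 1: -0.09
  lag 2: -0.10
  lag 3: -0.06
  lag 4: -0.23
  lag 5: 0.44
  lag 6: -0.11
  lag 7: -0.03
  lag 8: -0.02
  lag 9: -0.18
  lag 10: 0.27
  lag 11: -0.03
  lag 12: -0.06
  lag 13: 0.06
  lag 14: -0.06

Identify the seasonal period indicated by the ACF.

5

The largest autocorrelation is r_5 = 0.44, with a weaker echo at lag 10 (0.27); the remaining lags stay at or below 0.06.
The dominant spike at lag 5 indicates a seasonal period of 5.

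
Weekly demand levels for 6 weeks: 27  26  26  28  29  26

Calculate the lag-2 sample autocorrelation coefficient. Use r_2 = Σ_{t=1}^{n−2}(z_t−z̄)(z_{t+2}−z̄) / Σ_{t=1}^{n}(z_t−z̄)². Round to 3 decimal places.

-0.500

Mean z̄ = (27 + 26 + 26 + 28 + 29 + 26)/6 = 27.0000
Deviations from mean: 0.0000, -1.0000, -1.0000, 1.0000, 2.0000, -1.0000
Σ(z_t−z̄)(z_{t+2}−z̄) = (0.0000) + (-1.0000) + (-2.0000) + (-1.0000) = -4.0000
Denominator Σ(z_t−z̄)² = 8.0000
r_2 = -4.0000 / 8.0000 = -0.500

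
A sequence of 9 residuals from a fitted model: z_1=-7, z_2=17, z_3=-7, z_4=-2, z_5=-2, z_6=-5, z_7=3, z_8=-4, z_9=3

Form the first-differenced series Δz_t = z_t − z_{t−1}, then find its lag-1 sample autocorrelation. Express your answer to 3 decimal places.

-0.599

First differences Δz: 24, -24, 5, 0, -3, 8, -7, 7
Mean of differences = 1.2500
Numerator Σ(Δz_t−Δz̄)(Δz_{t+1}−Δz̄) = -800.3125
Denominator Σ(Δz_t−Δz̄)² = 1335.5000
r_1(Δz) = -800.3125 / 1335.5000 = -0.599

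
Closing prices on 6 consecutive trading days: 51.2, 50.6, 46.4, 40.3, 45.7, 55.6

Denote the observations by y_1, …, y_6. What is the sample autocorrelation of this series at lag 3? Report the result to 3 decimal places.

Mean ȳ = (51.2 + 50.6 + 46.4 + 40.3 + 45.7 + 55.6)/6 = 48.3000
Deviations from mean: 2.9000, 2.3000, -1.9000, -8.0000, -2.6000, 7.3000
Σ(y_t−ȳ)(y_{t+3}−ȳ) = (-23.2000) + (-5.9800) + (-13.8700) = -43.0500
Denominator Σ(y_t−ȳ)² = 141.3600
r_3 = -43.0500 / 141.3600 = -0.305

-0.305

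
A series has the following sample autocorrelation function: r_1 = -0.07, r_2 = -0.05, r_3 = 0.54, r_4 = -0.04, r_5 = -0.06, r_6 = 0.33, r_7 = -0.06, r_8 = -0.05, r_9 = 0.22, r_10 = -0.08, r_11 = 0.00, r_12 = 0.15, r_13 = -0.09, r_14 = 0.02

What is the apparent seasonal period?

The largest autocorrelation is r_3 = 0.54, with weaker echoes at lags 6 (0.33), 9 (0.22) and 12 (0.15); the remaining lags stay at or below 0.02.
The dominant spike at lag 3 indicates a seasonal period of 3.

3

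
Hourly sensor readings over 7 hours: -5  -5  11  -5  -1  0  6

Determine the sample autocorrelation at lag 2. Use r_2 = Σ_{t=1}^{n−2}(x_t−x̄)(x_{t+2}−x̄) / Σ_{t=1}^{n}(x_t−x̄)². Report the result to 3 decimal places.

Mean x̄ = (-5 − 5 + 11 − 5 − 1 + 0 + 6)/7 = 0.1429
Deviations from mean: -5.1429, -5.1429, 10.8571, -5.1429, -1.1429, -0.1429, 5.8571
Numerator Σ_{t=1}^{5}(x_t−x̄)(x_{t+2}−x̄) = -47.7551
Denominator Σ(x_t−x̄)² = 232.8571
r_2 = -47.7551 / 232.8571 = -0.205

-0.205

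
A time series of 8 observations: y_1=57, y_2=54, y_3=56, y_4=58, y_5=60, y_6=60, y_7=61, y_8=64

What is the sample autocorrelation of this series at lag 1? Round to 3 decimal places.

Mean ȳ = (57 + 54 + 56 + 58 + 60 + 60 + 61 + 64)/8 = 58.7500
Deviations from mean: -1.7500, -4.7500, -2.7500, -0.7500, 1.2500, 1.2500, 2.2500, 5.2500
Σ(y_t−ȳ)(y_{t+1}−ȳ) = (8.3125) + (13.0625) + (2.0625) + (-0.9375) + (1.5625) + (2.8125) + (11.8125) = 38.6875
Denominator Σ(y_t−ȳ)² = 69.5000
r_1 = 38.6875 / 69.5000 = 0.557

0.557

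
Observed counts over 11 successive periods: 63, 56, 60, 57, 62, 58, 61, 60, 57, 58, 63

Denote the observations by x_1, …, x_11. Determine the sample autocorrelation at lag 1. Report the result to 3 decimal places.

Mean x̄ = (63 + 56 + 60 + 57 + 62 + 58 + 61 + 60 + 57 + 58 + 63)/11 = 59.5455
Numerator Σ_{t=1}^{10}(x_t−x̄)(x_{t+1}−x̄) = -29.2066
Denominator Σ(x_t−x̄)² = 62.7273
r_1 = -29.2066 / 62.7273 = -0.466

-0.466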